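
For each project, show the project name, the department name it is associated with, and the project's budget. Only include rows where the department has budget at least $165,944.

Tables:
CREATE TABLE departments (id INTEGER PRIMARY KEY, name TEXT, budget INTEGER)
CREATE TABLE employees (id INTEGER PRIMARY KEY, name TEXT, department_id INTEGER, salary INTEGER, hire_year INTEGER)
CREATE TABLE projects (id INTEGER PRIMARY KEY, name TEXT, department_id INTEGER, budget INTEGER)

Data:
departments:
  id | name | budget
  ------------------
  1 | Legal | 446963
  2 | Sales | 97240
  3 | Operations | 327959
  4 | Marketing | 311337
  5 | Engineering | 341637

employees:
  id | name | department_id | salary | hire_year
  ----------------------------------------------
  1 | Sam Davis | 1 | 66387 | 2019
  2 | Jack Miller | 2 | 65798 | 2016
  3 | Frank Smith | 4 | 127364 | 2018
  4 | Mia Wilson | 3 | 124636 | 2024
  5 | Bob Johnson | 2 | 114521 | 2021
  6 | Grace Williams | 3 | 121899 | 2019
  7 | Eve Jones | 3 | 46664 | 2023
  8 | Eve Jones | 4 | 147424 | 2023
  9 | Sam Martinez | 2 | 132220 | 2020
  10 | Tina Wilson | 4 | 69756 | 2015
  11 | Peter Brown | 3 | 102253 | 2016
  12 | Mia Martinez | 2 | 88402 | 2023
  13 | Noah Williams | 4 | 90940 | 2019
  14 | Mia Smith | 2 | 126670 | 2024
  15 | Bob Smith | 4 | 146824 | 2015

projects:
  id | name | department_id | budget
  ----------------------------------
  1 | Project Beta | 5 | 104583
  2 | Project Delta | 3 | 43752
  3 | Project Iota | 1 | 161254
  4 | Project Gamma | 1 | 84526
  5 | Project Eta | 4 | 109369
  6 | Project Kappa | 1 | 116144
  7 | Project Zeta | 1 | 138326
SELECT c.name, p.name AS department, c.budget FROM projects c JOIN departments p ON c.department_id = p.id WHERE p.budget >= 165944

Execution result:
name | department | budget
Project Beta | Engineering | 104583
Project Delta | Operations | 43752
Project Iota | Legal | 161254
Project Gamma | Legal | 84526
Project Eta | Marketing | 109369
Project Kappa | Legal | 116144
Project Zeta | Legal | 138326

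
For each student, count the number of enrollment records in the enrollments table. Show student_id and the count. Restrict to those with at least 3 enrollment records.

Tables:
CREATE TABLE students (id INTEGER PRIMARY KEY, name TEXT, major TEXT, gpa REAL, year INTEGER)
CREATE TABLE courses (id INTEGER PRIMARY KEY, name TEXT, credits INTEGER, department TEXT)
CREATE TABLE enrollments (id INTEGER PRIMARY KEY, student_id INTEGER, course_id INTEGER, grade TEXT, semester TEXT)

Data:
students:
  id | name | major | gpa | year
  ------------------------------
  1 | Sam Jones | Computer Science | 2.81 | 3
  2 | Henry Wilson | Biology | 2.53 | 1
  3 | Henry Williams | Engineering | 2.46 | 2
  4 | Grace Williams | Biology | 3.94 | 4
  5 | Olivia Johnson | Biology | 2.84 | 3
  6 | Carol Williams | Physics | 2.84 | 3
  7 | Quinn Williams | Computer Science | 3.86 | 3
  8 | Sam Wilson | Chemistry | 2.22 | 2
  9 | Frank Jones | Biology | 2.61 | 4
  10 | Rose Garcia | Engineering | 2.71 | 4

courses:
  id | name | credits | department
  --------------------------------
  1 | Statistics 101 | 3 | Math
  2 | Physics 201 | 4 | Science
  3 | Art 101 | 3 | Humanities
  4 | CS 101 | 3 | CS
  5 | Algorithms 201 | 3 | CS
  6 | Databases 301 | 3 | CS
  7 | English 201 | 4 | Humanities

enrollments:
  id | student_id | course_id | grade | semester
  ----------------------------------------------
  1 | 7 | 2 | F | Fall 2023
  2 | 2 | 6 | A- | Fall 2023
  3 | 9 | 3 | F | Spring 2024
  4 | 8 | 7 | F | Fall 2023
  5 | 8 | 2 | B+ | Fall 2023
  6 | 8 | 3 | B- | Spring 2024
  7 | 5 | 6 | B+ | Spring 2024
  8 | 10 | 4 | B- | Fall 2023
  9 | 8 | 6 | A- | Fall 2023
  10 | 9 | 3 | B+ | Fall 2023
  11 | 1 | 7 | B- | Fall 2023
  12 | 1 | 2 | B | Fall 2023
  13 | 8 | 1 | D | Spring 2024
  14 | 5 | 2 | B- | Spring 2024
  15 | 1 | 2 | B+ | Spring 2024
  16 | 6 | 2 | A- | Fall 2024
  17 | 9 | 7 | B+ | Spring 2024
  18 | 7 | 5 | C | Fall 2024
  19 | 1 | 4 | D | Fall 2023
SELECT student_id, COUNT(*) AS enrollment_count FROM enrollments GROUP BY student_id HAVING COUNT(*) >= 3

Execution result:
student_id | enrollment_count
1 | 4
8 | 5
9 | 3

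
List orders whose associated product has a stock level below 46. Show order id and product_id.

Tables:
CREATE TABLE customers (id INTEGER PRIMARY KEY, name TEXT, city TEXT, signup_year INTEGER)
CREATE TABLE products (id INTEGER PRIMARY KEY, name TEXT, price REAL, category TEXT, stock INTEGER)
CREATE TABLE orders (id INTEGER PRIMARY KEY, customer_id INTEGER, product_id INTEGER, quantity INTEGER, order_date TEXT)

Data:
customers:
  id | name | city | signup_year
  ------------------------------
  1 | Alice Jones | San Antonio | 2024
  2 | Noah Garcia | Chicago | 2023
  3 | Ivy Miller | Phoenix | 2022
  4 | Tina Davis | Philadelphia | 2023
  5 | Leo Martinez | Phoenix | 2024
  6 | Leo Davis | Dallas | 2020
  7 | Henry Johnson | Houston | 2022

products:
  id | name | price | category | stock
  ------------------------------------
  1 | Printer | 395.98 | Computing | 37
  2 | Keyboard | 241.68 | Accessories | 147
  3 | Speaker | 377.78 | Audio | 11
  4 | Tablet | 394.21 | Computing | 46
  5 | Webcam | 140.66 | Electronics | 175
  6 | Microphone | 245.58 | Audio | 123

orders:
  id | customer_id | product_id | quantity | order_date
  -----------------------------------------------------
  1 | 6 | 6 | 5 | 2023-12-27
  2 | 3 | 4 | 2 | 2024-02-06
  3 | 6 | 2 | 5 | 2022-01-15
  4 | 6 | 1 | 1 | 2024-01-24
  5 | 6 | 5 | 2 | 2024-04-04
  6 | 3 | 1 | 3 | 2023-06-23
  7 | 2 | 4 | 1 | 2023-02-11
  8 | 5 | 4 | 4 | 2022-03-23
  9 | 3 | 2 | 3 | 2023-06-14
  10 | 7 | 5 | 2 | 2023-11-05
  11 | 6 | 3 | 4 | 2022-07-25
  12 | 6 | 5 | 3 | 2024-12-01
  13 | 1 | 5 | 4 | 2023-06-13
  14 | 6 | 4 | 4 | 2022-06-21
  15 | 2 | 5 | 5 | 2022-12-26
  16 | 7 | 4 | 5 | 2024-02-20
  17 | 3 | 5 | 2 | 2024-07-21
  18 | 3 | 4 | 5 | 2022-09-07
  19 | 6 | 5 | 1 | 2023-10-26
SELECT id, product_id FROM orders WHERE product_id IN (SELECT id FROM products WHERE stock < 46)

Execution result:
id | product_id
4 | 1
6 | 1
11 | 3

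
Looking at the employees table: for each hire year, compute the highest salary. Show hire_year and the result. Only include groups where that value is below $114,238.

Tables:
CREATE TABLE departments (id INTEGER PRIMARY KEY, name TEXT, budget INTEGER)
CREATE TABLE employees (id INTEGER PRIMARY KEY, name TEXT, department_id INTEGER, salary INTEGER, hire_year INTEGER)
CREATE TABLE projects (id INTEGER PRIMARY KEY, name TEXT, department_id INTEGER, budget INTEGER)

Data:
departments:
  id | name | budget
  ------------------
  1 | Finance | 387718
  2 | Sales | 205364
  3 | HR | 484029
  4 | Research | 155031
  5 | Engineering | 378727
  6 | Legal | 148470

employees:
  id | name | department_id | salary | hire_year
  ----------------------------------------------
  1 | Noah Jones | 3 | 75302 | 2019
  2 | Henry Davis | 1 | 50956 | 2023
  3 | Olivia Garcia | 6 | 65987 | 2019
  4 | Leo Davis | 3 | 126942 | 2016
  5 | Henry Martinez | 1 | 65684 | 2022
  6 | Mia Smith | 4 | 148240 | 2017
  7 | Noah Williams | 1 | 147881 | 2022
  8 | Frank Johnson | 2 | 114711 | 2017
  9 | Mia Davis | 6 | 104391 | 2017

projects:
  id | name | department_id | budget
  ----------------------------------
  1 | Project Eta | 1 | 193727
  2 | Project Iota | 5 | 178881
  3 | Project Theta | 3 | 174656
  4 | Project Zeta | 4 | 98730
SELECT hire_year, MAX(salary) AS max_salary FROM employees GROUP BY hire_year HAVING MAX(salary) < 114238

Execution result:
hire_year | max_salary
2019 | 75302
2023 | 50956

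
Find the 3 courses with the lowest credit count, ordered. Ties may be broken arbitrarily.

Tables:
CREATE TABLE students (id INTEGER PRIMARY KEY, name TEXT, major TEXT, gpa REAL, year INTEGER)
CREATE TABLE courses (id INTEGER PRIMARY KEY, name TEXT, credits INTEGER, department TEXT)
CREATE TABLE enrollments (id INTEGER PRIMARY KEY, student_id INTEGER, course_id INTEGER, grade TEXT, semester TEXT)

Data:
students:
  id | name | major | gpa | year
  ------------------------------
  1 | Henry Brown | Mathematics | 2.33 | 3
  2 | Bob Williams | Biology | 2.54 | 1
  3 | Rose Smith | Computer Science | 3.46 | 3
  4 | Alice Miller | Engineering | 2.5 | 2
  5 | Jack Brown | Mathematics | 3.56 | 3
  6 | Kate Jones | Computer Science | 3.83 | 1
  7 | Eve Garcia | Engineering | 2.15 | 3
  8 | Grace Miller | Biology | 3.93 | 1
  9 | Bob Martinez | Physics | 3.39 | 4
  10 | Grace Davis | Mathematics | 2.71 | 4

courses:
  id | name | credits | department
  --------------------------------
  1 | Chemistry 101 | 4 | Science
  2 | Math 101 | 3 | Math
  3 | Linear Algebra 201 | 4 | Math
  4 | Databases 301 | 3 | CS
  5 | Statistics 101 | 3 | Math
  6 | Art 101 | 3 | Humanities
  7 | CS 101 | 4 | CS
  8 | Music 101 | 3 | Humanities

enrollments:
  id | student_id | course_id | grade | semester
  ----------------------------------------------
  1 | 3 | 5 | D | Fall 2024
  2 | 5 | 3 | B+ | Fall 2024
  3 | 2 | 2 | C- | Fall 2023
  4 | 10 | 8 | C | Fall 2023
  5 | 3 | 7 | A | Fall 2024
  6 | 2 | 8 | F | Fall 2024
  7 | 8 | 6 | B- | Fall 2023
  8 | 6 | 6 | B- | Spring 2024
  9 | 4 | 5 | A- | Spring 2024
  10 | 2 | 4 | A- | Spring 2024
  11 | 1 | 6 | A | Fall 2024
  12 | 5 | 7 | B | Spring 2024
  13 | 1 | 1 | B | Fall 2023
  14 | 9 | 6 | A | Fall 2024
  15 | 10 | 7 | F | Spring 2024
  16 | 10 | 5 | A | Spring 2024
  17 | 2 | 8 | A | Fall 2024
SELECT name, credits FROM courses ORDER BY credits ASC LIMIT 3

Execution result:
name | credits
Math 101 | 3
Databases 301 | 3
Statistics 101 | 3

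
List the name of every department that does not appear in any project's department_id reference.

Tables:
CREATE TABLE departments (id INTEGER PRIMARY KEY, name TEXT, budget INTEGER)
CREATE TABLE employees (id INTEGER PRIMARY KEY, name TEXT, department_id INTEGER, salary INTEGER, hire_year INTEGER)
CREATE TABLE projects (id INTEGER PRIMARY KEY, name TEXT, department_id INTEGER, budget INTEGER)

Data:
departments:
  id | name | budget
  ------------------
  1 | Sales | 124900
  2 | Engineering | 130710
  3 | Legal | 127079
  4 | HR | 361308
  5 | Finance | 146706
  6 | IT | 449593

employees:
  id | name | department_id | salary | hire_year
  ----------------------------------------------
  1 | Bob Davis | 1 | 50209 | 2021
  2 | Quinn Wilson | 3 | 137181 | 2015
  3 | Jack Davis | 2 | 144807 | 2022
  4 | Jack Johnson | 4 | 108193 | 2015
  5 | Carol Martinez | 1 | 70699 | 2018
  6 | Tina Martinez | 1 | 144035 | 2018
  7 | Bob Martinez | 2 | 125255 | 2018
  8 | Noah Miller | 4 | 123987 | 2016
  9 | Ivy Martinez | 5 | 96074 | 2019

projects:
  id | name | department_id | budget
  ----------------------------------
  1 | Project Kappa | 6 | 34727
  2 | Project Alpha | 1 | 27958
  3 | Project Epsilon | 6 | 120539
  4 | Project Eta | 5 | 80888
SELECT p.name FROM departments p LEFT JOIN projects c ON c.department_id = p.id WHERE c.id IS NULL

Execution result:
name
Engineering
Legal
HR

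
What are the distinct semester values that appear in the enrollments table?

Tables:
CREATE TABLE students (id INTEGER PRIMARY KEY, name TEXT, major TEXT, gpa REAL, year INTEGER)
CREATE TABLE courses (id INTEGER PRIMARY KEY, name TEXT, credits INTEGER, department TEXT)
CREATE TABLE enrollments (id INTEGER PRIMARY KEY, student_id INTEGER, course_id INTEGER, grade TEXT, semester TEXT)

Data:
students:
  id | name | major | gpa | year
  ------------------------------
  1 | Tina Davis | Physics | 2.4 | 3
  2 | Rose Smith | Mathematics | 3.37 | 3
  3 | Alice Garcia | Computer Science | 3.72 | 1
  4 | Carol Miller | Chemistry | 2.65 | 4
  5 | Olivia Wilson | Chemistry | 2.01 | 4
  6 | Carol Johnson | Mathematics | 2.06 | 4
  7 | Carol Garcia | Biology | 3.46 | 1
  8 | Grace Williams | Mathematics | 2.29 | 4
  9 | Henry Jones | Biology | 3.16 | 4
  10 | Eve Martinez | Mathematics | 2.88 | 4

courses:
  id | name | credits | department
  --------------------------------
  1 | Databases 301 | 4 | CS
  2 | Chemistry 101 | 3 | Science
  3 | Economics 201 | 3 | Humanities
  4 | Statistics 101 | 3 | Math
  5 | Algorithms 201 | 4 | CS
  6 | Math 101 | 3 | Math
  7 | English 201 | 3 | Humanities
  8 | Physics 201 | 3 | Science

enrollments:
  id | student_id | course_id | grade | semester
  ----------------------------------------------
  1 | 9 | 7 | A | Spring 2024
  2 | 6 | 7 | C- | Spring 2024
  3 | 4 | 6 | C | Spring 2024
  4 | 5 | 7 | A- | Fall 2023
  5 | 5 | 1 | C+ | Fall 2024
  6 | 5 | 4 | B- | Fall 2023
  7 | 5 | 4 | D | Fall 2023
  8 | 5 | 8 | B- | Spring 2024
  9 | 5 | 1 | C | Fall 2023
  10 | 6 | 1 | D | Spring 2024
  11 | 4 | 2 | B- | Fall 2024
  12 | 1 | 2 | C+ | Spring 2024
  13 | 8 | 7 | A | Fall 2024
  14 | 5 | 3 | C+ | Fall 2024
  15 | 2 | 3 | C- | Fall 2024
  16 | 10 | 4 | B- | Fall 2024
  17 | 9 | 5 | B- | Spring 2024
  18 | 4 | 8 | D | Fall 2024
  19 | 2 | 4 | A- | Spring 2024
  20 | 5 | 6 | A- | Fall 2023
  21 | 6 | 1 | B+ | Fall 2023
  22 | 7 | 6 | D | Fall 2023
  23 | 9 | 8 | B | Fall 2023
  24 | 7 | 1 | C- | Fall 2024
SELECT DISTINCT semester FROM enrollments

Execution result:
semester
Spring 2024
Fall 2023
Fall 2024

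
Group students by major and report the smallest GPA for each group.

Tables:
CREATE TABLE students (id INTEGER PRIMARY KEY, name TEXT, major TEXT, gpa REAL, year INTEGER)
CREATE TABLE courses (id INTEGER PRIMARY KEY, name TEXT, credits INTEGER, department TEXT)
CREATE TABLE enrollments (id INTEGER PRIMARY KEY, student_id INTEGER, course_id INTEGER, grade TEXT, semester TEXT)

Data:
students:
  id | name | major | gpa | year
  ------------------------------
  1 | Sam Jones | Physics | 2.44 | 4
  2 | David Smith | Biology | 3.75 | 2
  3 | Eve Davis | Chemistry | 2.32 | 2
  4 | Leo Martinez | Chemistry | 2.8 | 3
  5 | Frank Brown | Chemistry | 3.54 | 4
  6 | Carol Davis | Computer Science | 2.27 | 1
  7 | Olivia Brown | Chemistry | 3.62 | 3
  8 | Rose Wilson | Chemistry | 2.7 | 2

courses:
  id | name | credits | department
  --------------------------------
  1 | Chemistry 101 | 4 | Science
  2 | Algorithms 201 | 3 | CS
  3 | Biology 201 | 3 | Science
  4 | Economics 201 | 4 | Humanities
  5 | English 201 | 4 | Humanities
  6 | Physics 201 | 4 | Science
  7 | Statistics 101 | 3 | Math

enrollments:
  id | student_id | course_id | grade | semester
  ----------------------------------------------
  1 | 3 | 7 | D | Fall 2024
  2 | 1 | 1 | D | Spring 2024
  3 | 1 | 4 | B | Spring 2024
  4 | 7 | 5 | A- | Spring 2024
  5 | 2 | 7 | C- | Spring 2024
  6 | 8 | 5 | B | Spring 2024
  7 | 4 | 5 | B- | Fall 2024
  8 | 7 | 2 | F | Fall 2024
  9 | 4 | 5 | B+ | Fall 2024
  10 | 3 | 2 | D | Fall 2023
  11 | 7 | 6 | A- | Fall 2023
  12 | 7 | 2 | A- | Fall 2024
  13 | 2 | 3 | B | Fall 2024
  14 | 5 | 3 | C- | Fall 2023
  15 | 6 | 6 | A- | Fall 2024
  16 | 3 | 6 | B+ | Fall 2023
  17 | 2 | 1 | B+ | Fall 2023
SELECT major, MIN(gpa) AS min_gpa FROM students GROUP BY major

Execution result:
major | min_gpa
Biology | 3.75
Chemistry | 2.32
Computer Science | 2.27
Physics | 2.44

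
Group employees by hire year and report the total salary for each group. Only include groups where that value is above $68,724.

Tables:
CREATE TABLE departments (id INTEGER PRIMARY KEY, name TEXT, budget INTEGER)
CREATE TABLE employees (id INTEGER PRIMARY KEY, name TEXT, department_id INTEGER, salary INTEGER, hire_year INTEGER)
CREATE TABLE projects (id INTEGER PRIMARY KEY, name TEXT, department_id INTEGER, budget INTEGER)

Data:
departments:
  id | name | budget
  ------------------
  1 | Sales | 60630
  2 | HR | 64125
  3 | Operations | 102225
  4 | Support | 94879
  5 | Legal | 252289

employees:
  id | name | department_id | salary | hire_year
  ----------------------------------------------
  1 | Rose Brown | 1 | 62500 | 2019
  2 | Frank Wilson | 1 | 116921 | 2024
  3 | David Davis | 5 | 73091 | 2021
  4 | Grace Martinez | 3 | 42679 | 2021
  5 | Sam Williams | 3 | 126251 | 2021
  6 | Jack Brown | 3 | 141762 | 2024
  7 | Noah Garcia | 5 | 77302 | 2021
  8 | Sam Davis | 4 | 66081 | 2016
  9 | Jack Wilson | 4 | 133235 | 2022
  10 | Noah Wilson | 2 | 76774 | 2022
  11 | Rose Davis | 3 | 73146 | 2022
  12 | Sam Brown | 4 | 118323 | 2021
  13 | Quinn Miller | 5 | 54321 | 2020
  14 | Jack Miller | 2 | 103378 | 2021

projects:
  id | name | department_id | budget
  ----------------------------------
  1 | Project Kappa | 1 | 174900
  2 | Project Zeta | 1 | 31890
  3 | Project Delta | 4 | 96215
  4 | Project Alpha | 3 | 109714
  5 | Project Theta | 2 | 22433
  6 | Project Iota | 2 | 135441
SELECT hire_year, SUM(salary) AS sum_salary FROM employees GROUP BY hire_year HAVING SUM(salary) > 68724

Execution result:
hire_year | sum_salary
2021 | 541024
2022 | 283155
2024 | 258683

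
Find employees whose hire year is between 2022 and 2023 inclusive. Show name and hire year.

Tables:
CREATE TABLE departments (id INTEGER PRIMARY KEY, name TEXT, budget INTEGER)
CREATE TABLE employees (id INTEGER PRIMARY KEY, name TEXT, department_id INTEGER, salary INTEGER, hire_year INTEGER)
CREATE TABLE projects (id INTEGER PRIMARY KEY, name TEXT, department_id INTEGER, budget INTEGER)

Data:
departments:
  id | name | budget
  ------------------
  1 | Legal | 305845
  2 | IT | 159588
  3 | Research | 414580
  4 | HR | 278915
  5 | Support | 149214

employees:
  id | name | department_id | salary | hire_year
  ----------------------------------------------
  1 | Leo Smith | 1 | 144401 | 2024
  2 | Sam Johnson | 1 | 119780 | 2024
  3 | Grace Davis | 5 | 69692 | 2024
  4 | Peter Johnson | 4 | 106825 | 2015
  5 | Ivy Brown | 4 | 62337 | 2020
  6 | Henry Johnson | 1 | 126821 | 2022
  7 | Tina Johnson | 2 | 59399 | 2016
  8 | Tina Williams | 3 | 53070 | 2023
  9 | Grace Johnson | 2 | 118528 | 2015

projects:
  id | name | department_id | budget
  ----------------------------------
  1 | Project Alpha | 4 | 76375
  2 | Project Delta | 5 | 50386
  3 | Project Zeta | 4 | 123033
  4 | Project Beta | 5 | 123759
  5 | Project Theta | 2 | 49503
SELECT name, hire_year FROM employees WHERE hire_year BETWEEN 2022 AND 2023

Execution result:
name | hire_year
Henry Johnson | 2022
Tina Williams | 2023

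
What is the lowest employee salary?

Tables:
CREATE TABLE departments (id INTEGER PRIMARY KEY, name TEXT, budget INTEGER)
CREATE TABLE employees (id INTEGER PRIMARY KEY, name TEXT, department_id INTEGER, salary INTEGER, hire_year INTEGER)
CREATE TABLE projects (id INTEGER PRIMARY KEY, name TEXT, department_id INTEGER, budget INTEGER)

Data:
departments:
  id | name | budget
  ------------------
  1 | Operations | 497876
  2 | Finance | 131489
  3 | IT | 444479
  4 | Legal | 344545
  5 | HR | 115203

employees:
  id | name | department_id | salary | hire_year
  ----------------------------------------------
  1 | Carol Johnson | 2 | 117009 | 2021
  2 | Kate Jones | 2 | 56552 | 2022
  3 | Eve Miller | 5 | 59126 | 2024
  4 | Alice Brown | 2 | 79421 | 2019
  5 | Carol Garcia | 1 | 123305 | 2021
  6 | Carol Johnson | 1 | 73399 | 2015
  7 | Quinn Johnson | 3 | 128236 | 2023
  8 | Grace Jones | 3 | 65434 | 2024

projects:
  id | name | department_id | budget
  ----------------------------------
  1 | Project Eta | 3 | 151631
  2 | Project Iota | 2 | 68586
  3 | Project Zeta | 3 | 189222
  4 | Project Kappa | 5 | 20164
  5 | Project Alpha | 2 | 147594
SELECT MIN(salary) FROM employees

Execution result:
56552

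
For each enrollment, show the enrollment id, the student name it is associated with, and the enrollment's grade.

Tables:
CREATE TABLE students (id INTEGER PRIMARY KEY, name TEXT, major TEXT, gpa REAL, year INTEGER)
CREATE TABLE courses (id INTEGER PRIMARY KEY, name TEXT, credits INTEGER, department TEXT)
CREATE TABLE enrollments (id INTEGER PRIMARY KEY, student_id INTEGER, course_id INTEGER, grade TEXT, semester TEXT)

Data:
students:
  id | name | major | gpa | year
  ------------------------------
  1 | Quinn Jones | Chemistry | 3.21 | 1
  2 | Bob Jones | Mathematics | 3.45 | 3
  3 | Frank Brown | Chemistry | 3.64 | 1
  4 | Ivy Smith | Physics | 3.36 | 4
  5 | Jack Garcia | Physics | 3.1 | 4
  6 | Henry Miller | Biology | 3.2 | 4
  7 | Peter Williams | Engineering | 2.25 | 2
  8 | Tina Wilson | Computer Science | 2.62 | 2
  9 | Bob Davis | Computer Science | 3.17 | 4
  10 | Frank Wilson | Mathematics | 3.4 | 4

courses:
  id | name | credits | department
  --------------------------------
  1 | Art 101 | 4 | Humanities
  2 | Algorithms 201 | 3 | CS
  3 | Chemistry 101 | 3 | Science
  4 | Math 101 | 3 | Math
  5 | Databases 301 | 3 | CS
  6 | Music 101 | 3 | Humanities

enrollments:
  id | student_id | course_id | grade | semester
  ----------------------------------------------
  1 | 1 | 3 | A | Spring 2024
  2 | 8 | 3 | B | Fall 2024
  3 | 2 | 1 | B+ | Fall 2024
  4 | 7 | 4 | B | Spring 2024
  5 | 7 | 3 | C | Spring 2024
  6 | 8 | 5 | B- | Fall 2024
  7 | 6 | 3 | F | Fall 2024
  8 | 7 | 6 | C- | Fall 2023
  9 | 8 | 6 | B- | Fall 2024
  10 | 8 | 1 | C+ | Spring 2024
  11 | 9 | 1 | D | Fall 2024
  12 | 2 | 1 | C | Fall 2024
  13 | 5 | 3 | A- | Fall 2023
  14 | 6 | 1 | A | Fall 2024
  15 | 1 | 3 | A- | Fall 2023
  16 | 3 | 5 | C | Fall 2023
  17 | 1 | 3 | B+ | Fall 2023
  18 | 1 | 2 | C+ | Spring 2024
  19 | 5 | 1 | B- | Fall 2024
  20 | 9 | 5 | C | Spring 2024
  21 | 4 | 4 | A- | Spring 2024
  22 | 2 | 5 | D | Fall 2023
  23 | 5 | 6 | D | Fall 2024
SELECT c.id, p.name AS student, c.grade FROM enrollments c JOIN students p ON c.student_id = p.id

Execution result:
id | student | grade
1 | Quinn Jones | A
2 | Tina Wilson | B
3 | Bob Jones | B+
4 | Peter Williams | B
5 | Peter Williams | C
6 | Tina Wilson | B-
7 | Henry Miller | F
8 | Peter Williams | C-
9 | Tina Wilson | B-
10 | Tina Wilson | C+
11 | Bob Davis | D
12 | Bob Jones | C
13 | Jack Garcia | A-
14 | Henry Miller | A
15 | Quinn Jones | A-
16 | Frank Brown | C
17 | Quinn Jones | B+
18 | Quinn Jones | C+
19 | Jack Garcia | B-
20 | Bob Davis | C
21 | Ivy Smith | A-
22 | Bob Jones | D
23 | Jack Garcia | D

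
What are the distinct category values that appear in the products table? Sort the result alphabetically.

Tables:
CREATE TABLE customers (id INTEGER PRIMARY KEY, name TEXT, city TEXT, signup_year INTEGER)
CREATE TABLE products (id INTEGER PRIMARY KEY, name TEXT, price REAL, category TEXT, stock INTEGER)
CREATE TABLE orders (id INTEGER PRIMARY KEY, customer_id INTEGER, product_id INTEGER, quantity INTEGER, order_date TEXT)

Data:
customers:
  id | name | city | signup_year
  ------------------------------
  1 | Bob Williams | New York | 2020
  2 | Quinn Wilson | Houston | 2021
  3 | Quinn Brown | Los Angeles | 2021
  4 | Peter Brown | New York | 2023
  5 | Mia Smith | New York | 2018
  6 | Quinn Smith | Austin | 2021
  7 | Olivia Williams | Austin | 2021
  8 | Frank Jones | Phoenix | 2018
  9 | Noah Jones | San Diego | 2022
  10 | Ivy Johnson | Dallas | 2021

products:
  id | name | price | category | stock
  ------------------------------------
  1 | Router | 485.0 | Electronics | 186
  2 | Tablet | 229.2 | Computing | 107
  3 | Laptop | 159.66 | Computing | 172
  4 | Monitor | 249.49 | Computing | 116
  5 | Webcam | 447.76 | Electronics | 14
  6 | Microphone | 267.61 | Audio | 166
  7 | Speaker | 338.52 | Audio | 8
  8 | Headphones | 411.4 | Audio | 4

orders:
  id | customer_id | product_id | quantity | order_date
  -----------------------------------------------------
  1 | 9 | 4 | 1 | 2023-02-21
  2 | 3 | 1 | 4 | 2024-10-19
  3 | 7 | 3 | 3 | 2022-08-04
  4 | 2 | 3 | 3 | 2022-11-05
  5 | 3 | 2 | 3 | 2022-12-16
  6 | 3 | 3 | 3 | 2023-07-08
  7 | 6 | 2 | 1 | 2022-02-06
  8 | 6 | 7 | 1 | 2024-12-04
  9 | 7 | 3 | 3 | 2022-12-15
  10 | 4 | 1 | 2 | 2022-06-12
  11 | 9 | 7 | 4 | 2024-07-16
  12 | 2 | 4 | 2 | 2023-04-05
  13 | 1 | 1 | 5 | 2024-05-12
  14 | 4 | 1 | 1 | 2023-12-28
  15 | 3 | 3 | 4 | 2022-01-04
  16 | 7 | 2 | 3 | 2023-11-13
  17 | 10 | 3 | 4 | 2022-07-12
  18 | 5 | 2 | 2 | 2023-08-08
SELECT DISTINCT category FROM products ORDER BY category

Execution result:
category
Audio
Computing
Electronics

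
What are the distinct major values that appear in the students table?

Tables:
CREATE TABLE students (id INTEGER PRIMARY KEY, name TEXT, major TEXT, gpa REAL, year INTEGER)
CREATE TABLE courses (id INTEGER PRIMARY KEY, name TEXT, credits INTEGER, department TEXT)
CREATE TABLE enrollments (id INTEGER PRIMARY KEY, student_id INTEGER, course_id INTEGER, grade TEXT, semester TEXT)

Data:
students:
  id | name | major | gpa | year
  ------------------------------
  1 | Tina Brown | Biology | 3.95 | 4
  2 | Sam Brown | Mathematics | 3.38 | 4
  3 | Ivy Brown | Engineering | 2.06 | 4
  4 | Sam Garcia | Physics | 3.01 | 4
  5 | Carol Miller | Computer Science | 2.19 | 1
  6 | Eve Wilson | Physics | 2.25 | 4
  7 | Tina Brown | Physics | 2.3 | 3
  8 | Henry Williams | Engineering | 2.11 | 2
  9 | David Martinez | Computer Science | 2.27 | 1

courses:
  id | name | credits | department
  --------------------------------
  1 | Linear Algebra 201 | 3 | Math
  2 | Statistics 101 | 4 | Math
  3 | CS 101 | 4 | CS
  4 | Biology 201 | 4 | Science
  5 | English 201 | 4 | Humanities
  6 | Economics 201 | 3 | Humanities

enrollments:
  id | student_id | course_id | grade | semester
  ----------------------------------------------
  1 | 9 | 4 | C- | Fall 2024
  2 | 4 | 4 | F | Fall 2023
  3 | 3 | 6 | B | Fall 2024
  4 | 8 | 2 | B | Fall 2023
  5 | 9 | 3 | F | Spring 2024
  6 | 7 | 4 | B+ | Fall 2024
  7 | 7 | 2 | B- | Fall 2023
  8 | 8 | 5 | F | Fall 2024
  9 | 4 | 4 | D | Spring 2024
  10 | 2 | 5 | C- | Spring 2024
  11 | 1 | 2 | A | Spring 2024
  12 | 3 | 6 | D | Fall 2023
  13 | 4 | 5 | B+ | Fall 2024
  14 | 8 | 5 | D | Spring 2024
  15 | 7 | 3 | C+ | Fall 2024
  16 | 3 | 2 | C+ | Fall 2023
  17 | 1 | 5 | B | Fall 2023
SELECT DISTINCT major FROM students

Execution result:
major
Biology
Mathematics
Engineering
Physics
Computer Science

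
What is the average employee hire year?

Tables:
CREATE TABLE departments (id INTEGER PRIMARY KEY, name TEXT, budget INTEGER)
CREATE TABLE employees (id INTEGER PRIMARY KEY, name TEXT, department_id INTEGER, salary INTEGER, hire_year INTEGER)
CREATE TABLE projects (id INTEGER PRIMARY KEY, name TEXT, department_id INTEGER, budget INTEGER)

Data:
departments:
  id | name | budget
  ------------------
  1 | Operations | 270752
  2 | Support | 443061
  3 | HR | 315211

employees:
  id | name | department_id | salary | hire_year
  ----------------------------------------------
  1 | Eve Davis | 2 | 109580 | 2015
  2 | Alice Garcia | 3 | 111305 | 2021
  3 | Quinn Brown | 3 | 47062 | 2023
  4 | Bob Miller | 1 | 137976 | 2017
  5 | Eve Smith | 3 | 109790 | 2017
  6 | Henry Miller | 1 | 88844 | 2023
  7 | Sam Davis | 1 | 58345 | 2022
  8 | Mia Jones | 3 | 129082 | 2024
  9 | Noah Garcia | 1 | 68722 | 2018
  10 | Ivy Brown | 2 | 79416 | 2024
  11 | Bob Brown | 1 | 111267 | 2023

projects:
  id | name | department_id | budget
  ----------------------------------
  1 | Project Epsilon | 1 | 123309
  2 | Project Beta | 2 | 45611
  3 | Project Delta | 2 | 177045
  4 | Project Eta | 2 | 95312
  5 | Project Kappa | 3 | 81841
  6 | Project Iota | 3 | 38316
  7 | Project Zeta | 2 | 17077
SELECT AVG(hire_year) FROM employees

Execution result:
2020.64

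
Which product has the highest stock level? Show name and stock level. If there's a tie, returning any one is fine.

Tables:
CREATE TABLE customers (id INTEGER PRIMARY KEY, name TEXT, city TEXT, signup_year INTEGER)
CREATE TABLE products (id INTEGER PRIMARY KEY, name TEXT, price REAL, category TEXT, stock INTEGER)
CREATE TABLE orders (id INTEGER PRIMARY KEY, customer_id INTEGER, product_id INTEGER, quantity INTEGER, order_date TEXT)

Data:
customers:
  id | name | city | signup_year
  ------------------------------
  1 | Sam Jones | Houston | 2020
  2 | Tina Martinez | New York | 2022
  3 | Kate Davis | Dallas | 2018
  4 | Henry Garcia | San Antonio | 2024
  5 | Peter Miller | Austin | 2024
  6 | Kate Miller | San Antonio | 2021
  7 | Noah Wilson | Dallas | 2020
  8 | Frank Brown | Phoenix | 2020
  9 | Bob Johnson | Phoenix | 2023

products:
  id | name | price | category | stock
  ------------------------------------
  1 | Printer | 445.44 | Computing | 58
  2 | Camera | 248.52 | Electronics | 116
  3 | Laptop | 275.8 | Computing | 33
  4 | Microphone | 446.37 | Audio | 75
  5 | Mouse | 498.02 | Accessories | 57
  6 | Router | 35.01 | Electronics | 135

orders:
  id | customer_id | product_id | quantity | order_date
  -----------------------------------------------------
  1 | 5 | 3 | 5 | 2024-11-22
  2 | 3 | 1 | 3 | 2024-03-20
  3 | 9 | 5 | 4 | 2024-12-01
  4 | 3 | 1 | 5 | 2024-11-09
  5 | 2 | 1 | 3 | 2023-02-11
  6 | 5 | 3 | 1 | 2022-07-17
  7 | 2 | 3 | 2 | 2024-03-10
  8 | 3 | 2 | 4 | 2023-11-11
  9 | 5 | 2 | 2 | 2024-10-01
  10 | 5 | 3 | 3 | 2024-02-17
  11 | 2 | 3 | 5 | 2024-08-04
SELECT name, stock FROM products ORDER BY stock DESC LIMIT 1

Execution result:
name | stock
Router | 135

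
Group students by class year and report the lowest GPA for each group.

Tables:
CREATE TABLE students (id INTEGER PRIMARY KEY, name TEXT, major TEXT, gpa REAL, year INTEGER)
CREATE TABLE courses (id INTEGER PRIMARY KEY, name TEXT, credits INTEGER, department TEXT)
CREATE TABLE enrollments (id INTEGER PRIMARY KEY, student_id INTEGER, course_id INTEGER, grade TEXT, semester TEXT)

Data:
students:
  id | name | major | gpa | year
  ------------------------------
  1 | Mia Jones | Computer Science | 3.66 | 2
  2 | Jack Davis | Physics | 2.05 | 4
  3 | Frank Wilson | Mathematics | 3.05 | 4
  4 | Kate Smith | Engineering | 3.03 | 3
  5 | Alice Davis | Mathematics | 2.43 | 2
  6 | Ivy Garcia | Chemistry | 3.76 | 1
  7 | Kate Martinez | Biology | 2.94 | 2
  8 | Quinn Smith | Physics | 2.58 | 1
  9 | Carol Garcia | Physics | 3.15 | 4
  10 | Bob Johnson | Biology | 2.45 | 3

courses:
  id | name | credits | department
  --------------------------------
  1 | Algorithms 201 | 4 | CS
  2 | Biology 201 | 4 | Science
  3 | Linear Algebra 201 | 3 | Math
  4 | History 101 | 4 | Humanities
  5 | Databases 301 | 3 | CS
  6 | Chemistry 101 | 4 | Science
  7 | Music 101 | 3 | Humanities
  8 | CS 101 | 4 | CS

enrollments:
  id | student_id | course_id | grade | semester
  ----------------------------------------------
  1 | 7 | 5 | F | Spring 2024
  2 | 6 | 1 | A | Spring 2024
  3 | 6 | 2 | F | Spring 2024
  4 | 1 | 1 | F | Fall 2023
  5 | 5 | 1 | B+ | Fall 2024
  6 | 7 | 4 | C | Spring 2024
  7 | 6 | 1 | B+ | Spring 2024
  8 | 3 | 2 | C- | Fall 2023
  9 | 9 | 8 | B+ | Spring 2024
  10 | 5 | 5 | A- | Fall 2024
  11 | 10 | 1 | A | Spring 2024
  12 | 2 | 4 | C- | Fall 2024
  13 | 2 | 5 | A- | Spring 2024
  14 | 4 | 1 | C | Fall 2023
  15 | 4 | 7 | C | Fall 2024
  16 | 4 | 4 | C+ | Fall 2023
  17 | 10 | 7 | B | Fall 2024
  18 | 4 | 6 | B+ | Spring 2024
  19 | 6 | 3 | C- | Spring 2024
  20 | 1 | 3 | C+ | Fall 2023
SELECT year, MIN(gpa) AS min_gpa FROM students GROUP BY year

Execution result:
year | min_gpa
1 | 2.58
2 | 2.43
3 | 2.45
4 | 2.05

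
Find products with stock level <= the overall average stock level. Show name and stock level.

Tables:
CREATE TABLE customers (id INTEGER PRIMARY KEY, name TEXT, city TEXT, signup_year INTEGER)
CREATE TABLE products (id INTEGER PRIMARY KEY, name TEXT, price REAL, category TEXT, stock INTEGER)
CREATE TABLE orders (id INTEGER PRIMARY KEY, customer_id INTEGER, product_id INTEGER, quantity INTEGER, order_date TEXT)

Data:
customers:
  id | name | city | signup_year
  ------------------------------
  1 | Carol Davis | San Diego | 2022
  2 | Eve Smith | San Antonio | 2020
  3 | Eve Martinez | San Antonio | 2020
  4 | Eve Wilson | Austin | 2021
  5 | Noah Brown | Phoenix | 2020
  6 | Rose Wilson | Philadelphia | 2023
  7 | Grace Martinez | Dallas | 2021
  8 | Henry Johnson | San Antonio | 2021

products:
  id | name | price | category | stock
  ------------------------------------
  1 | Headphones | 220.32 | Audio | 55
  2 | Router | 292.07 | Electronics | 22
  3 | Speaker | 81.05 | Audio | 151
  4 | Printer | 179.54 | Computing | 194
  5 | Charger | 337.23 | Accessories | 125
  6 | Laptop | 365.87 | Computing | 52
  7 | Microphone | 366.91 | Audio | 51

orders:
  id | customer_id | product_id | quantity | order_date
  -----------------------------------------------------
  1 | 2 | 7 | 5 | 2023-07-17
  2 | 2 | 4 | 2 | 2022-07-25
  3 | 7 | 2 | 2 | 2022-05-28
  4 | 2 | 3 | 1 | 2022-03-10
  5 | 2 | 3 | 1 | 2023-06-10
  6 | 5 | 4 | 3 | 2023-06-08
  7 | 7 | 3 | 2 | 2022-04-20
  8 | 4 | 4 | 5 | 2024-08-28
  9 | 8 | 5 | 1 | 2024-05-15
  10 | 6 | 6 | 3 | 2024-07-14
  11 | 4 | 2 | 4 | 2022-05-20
SELECT name, stock FROM products WHERE stock <= (SELECT AVG(stock) FROM products)

Execution result:
name | stock
Headphones | 55
Router | 22
Laptop | 52
Microphone | 51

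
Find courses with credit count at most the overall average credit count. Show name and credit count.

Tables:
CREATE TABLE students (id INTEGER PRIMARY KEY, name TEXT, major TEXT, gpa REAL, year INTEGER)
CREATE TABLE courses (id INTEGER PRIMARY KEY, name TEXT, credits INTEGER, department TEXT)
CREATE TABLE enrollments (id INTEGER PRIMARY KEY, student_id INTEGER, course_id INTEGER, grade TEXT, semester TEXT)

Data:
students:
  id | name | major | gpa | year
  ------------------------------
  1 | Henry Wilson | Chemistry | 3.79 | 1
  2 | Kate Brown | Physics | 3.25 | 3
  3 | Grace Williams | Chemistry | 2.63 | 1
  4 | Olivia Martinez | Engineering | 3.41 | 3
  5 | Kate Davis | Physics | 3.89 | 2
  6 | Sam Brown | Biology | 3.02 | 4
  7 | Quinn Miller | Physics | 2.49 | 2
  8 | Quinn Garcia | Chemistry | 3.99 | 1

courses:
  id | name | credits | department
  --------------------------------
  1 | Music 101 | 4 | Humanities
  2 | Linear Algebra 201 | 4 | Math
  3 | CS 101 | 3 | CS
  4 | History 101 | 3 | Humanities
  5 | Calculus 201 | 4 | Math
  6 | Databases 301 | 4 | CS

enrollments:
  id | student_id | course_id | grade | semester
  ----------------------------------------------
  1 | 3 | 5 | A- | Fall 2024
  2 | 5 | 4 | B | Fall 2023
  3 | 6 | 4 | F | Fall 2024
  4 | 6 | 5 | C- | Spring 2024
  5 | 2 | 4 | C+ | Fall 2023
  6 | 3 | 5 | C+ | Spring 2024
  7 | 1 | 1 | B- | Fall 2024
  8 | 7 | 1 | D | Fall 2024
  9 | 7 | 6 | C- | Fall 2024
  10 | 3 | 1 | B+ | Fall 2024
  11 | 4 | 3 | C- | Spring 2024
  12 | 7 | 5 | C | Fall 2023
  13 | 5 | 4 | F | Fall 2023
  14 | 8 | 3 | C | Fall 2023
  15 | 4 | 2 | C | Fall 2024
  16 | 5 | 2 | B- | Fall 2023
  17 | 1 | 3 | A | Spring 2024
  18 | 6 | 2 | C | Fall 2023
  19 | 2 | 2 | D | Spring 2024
SELECT name, credits FROM courses WHERE credits <= (SELECT AVG(credits) FROM courses)

Execution result:
name | credits
CS 101 | 3
History 101 | 3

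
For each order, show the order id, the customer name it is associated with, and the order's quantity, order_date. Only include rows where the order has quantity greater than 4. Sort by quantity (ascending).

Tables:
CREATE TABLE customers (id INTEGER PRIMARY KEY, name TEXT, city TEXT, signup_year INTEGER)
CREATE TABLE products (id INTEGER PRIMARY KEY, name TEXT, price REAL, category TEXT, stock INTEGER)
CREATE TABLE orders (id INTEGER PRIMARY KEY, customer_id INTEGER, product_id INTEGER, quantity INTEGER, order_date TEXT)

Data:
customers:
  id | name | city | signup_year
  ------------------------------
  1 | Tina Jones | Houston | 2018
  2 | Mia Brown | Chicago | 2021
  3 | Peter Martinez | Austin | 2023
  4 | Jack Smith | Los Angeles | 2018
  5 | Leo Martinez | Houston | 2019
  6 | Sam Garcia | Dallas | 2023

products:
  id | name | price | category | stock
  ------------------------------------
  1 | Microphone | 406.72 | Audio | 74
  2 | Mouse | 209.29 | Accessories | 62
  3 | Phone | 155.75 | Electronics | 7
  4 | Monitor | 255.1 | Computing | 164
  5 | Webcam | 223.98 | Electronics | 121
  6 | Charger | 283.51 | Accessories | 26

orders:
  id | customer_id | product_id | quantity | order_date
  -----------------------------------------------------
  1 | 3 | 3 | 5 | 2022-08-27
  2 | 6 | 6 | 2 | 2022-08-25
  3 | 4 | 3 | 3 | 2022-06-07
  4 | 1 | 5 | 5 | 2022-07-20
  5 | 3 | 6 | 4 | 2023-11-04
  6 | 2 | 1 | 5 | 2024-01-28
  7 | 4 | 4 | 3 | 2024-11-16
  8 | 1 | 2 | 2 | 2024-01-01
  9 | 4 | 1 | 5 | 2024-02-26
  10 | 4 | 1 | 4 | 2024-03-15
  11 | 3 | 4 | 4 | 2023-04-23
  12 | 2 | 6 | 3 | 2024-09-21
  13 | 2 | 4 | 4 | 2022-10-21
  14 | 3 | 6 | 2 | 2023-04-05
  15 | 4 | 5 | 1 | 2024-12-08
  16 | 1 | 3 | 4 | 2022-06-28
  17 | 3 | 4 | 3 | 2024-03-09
SELECT c.id, p.name AS customer, c.quantity, c.order_date FROM orders c JOIN customers p ON c.customer_id = p.id WHERE c.quantity > 4 ORDER BY c.quantity ASC

Execution result:
id | customer | quantity | order_date
1 | Peter Martinez | 5 | 2022-08-27
4 | Tina Jones | 5 | 2022-07-20
6 | Mia Brown | 5 | 2024-01-28
9 | Jack Smith | 5 | 2024-02-26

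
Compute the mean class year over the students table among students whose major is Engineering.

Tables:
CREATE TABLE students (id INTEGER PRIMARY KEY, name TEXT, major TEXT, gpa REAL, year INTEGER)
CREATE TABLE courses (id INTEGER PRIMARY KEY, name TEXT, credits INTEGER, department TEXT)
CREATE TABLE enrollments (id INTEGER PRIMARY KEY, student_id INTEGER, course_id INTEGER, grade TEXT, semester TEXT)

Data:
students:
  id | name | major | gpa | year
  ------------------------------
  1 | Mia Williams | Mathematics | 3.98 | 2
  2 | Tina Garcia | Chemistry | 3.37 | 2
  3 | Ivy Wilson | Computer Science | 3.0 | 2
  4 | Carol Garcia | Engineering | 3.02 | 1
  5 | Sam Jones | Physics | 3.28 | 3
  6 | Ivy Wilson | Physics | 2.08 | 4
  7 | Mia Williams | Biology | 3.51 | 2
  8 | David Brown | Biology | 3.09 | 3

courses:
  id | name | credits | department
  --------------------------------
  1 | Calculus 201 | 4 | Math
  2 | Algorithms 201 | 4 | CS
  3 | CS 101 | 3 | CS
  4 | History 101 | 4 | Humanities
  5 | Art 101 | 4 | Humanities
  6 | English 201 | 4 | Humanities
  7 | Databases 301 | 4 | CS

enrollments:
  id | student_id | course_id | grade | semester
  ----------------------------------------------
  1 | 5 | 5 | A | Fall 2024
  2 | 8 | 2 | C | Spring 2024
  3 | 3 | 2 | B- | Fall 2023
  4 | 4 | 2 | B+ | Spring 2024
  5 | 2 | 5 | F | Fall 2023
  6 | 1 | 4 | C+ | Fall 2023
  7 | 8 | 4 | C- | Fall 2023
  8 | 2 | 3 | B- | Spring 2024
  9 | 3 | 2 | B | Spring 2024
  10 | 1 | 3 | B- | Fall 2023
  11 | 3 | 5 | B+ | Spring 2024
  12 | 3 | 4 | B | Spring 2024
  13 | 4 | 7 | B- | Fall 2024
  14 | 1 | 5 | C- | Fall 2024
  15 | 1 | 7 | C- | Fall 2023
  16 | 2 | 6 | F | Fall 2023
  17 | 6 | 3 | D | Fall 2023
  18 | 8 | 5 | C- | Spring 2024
SELECT AVG(year) FROM students WHERE major = 'Engineering'

Execution result:
1.00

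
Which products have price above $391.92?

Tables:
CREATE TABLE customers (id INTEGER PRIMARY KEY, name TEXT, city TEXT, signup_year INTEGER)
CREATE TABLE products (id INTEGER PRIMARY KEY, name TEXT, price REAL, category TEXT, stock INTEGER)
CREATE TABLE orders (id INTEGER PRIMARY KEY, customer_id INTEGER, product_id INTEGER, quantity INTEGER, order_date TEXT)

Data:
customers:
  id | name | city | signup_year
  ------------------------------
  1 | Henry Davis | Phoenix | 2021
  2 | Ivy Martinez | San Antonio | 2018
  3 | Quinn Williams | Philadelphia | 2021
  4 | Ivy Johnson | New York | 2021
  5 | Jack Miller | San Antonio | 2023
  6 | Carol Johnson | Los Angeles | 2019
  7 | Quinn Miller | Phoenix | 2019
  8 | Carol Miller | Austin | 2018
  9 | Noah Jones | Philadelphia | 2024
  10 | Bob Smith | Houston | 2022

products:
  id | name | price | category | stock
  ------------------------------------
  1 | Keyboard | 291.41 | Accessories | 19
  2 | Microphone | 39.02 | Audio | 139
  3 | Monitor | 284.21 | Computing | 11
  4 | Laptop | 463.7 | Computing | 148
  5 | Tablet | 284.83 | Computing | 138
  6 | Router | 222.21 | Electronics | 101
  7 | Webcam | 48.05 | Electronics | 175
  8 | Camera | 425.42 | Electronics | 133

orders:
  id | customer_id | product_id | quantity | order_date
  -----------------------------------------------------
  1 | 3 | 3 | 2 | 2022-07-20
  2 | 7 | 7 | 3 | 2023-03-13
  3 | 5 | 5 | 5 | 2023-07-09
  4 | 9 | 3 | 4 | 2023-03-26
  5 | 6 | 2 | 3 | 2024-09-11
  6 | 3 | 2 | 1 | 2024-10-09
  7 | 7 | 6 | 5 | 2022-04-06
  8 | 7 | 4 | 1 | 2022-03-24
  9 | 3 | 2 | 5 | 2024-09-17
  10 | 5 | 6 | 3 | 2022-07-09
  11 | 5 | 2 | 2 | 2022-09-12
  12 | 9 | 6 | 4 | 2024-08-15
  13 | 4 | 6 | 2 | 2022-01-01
SELECT name, price FROM products WHERE price > 391.92

Execution result:
name | price
Laptop | 463.70
Camera | 425.42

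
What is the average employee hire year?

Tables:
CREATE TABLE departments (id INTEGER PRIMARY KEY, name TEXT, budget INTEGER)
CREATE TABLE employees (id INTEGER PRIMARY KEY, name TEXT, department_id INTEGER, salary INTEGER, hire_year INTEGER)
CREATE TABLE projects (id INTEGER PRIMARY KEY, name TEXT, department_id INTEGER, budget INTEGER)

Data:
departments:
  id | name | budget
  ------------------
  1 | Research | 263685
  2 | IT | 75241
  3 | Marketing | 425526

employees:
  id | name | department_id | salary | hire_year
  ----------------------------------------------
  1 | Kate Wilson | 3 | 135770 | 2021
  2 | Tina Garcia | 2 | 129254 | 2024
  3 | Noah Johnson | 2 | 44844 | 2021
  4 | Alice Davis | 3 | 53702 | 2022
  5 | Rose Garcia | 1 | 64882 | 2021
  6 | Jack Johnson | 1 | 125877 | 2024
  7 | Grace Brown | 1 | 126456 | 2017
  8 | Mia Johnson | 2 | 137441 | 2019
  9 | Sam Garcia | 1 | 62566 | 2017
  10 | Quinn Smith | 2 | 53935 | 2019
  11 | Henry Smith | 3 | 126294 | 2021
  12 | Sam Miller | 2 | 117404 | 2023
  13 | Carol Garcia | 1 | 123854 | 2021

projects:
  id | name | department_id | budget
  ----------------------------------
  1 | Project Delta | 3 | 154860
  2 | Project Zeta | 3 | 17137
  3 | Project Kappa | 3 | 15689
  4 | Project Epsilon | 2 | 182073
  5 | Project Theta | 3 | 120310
SELECT AVG(hire_year) FROM employees

Execution result:
2020.77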